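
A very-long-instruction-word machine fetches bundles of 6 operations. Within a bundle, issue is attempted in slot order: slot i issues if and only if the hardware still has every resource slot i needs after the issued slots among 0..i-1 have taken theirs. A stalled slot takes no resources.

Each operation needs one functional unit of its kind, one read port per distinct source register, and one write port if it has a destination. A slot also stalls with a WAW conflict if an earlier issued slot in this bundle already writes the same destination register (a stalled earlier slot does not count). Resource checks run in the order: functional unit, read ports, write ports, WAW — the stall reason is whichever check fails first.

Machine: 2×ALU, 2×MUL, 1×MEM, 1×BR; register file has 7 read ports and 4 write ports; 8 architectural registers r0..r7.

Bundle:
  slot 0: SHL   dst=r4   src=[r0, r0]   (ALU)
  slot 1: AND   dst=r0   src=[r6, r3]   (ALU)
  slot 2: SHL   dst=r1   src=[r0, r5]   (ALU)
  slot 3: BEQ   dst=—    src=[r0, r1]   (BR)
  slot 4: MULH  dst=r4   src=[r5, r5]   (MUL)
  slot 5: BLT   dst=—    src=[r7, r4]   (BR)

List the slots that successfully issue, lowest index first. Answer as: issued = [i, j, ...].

issued = [0, 1, 3]

slot 0 (ALU): ISSUE — free A1,Mu2,Ld1,B1 rp6 wp3
slot 1 (ALU): ISSUE — free A0,Mu2,Ld1,B1 rp4 wp2
slot 2 (ALU): stall FU — free A0,Mu2,Ld1,B1 rp4 wp2
slot 3 (BR): ISSUE — free A0,Mu2,Ld1,B0 rp2 wp2
slot 4 (MUL): stall WAW — free A0,Mu2,Ld1,B0 rp2 wp2
slot 5 (BR): stall FU — free A0,Mu2,Ld1,B0 rp2 wp2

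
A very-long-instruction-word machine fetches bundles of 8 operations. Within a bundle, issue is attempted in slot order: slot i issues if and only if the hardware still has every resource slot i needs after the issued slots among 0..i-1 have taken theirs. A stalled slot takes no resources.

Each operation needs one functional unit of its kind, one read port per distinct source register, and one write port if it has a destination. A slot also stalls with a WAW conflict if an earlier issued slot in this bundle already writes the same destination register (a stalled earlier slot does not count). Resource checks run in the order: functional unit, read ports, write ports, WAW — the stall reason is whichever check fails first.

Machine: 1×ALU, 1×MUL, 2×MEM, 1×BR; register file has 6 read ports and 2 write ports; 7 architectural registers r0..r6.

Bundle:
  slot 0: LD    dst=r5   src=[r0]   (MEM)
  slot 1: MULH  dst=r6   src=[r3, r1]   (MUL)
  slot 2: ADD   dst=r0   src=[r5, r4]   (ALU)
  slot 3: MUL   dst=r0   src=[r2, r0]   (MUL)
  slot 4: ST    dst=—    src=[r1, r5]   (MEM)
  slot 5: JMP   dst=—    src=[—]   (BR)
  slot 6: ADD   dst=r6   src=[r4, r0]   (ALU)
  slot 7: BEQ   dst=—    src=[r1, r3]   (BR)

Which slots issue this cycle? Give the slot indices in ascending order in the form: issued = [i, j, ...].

issued = [0, 1, 4, 5]

[0] MEM needs rd=1 wr=1: ok; after: ALU=1 MUL=1 MEM=1 BR=1, R=5, W=1
[1] MUL needs rd=2 wr=1: ok; after: ALU=1 MUL=0 MEM=1 BR=1, R=3, W=0
[2] ALU needs rd=2 wr=1: WR_PORT; after: ALU=1 MUL=0 MEM=1 BR=1, R=3, W=0
[3] MUL needs rd=2 wr=1: FU; after: ALU=1 MUL=0 MEM=1 BR=1, R=3, W=0
[4] MEM needs rd=2 wr=0: ok; after: ALU=1 MUL=0 MEM=0 BR=1, R=1, W=0
[5] BR needs rd=0 wr=0: ok; after: ALU=1 MUL=0 MEM=0 BR=0, R=1, W=0
[6] ALU needs rd=2 wr=1: RD_PORT; after: ALU=1 MUL=0 MEM=0 BR=0, R=1, W=0
[7] BR needs rd=2 wr=0: FU; after: ALU=1 MUL=0 MEM=0 BR=0, R=1, W=0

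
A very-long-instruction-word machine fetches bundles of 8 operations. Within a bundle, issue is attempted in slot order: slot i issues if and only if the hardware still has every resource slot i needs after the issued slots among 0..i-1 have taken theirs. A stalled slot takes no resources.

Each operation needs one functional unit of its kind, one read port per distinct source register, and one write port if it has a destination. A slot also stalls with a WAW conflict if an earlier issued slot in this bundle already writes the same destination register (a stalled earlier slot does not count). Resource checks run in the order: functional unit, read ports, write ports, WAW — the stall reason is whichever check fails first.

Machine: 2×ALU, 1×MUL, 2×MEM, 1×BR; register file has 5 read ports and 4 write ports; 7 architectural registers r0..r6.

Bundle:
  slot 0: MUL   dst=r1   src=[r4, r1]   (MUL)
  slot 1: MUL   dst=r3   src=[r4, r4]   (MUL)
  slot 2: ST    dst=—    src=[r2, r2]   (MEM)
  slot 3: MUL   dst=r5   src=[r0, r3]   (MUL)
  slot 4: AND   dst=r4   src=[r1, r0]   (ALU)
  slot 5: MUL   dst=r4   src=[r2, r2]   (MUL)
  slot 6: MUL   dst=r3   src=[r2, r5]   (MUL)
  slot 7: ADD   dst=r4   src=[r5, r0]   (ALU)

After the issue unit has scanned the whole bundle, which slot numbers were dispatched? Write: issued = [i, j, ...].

  0. MUL→r1 ⇒ go  {2A/0Mu/2Ld/1B | 3r 3w}
  1. MUL→r3 ⇒ no(FU)  {2A/0Mu/2Ld/1B | 3r 3w}
  2. MEM ⇒ go  {2A/0Mu/1Ld/1B | 2r 3w}
  3. MUL→r5 ⇒ no(FU)  {2A/0Mu/1Ld/1B | 2r 3w}
  4. ALU→r4 ⇒ go  {1A/0Mu/1Ld/1B | 0r 2w}
  5. MUL→r4 ⇒ no(FU)  {1A/0Mu/1Ld/1B | 0r 2w}
  6. MUL→r3 ⇒ no(FU)  {1A/0Mu/1Ld/1B | 0r 2w}
  7. ALU→r4 ⇒ no(RD_PORT)  {1A/0Mu/1Ld/1B | 0r 2w}

issued = [0, 2, 4]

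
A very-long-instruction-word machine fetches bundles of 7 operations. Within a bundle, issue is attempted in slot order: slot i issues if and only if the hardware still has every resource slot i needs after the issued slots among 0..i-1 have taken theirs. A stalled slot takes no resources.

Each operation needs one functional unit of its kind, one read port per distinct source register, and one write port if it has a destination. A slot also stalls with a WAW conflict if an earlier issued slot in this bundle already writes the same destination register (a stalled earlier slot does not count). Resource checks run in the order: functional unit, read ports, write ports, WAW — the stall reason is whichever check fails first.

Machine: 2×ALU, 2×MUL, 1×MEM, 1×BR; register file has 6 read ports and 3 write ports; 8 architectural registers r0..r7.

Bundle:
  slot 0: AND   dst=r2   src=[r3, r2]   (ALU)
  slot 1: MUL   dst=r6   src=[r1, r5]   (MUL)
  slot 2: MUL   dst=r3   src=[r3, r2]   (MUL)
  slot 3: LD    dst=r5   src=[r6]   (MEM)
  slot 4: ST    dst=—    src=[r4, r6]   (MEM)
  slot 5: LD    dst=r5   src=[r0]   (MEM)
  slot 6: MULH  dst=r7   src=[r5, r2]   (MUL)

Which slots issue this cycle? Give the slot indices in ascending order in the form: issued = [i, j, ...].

issued = [0, 1, 2]

slot 0 (ALU): ISSUE — free A1,Mu2,Ld1,B1 rp4 wp2
slot 1 (MUL): ISSUE — free A1,Mu1,Ld1,B1 rp2 wp1
slot 2 (MUL): ISSUE — free A1,Mu0,Ld1,B1 rp0 wp0
slot 3 (MEM): stall RD_PORT — free A1,Mu0,Ld1,B1 rp0 wp0
slot 4 (MEM): stall RD_PORT — free A1,Mu0,Ld1,B1 rp0 wp0
slot 5 (MEM): stall RD_PORT — free A1,Mu0,Ld1,B1 rp0 wp0
slot 6 (MUL): stall FU — free A1,Mu0,Ld1,B1 rp0 wp0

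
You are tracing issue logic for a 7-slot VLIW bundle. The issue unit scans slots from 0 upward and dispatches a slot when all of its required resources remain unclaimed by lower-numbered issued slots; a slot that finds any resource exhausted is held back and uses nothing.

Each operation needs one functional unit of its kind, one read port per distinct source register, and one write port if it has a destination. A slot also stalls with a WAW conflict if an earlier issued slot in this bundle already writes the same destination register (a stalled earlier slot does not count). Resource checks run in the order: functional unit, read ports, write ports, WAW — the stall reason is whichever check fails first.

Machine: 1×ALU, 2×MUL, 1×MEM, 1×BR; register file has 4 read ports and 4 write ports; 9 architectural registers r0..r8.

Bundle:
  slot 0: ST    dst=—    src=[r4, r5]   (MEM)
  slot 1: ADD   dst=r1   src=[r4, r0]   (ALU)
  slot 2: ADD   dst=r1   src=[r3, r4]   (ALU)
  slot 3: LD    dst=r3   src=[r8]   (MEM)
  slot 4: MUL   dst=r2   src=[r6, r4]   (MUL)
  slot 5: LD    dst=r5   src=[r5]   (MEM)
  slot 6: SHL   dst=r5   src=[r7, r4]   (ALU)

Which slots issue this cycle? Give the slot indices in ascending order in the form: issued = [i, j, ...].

issued = [0, 1]

slot 0 (MEM): ISSUE — free A1,Mu2,Ld0,B1 rp2 wp4
slot 1 (ALU): ISSUE — free A0,Mu2,Ld0,B1 rp0 wp3
slot 2 (ALU): stall FU — free A0,Mu2,Ld0,B1 rp0 wp3
slot 3 (MEM): stall FU — free A0,Mu2,Ld0,B1 rp0 wp3
slot 4 (MUL): stall RD_PORT — free A0,Mu2,Ld0,B1 rp0 wp3
slot 5 (MEM): stall FU — free A0,Mu2,Ld0,B1 rp0 wp3
slot 6 (ALU): stall FU — free A0,Mu2,Ld0,B1 rp0 wp3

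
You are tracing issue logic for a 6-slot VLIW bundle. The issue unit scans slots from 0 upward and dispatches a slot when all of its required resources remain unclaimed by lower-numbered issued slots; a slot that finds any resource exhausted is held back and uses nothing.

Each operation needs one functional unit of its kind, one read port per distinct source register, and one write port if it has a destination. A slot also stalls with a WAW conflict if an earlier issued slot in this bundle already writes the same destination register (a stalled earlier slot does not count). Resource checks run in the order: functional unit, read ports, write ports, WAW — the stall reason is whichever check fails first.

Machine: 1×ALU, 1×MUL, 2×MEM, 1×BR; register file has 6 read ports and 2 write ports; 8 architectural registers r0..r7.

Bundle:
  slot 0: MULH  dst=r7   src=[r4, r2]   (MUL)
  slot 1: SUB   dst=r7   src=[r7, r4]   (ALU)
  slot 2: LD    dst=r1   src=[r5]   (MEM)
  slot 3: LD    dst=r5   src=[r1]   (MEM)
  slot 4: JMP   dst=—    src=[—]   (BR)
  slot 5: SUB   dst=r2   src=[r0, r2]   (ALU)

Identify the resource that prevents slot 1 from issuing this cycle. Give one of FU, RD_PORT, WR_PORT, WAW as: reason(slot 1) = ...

#0 MUL src=r4,r2 dispatched  <A:1 Mu:0 Ld:2 B:1 rd:4 wr:1>
#1 ALU src=r7,r4 held:WAW  <A:1 Mu:0 Ld:2 B:1 rd:4 wr:1>
#2 MEM src=r5 dispatched  <A:1 Mu:0 Ld:1 B:1 rd:3 wr:0>
#3 MEM src=r1 held:WR_PORT  <A:1 Mu:0 Ld:1 B:1 rd:3 wr:0>
#4 BR src=- dispatched  <A:1 Mu:0 Ld:1 B:0 rd:3 wr:0>
#5 ALU src=r0,r2 held:WR_PORT  <A:1 Mu:0 Ld:1 B:0 rd:3 wr:0>

reason(slot 1) = WAW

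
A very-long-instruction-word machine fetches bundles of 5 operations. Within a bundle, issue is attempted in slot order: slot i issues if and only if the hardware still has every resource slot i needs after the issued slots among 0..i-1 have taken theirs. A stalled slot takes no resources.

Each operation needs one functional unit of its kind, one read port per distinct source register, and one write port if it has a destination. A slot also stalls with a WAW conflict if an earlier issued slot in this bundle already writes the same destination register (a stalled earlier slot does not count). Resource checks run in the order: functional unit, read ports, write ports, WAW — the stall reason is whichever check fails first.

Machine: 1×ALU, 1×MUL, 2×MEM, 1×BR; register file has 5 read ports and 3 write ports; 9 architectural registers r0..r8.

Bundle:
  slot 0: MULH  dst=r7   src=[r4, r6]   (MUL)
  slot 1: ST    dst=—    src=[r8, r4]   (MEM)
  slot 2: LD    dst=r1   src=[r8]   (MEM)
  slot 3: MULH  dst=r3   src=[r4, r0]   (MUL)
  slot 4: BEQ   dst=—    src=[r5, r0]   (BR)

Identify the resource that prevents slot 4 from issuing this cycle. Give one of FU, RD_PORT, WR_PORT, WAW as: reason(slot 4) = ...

slot 0 (MUL): ISSUE — free A1,Mu0,Ld2,B1 rp3 wp2
slot 1 (MEM): ISSUE — free A1,Mu0,Ld1,B1 rp1 wp2
slot 2 (MEM): ISSUE — free A1,Mu0,Ld0,B1 rp0 wp1
slot 3 (MUL): stall FU — free A1,Mu0,Ld0,B1 rp0 wp1
slot 4 (BR): stall RD_PORT — free A1,Mu0,Ld0,B1 rp0 wp1

reason(slot 4) = RD_PORT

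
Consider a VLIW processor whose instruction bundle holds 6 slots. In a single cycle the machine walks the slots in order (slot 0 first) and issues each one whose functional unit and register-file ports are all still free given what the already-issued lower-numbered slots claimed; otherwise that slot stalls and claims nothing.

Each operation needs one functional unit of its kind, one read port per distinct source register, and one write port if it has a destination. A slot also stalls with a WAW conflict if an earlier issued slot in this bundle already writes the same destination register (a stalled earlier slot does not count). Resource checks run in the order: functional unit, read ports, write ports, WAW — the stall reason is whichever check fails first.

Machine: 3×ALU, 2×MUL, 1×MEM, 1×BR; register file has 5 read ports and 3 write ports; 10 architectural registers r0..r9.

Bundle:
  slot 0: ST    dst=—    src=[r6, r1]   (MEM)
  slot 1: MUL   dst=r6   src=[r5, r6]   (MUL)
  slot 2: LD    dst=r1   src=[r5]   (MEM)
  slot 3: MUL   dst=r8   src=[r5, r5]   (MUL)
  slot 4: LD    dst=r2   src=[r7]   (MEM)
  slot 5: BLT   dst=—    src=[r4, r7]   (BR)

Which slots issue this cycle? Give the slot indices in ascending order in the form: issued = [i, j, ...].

issued = [0, 1, 3]

#0 MEM src=r6,r1 dispatched  <A:3 Mu:2 Ld:0 B:1 rd:3 wr:3>
#1 MUL src=r5,r6 dispatched  <A:3 Mu:1 Ld:0 B:1 rd:1 wr:2>
#2 MEM src=r5 held:FU  <A:3 Mu:1 Ld:0 B:1 rd:1 wr:2>
#3 MUL src=r5,r5 dispatched  <A:3 Mu:0 Ld:0 B:1 rd:0 wr:1>
#4 MEM src=r7 held:FU  <A:3 Mu:0 Ld:0 B:1 rd:0 wr:1>
#5 BR src=r4,r7 held:RD_PORT  <A:3 Mu:0 Ld:0 B:1 rd:0 wr:1>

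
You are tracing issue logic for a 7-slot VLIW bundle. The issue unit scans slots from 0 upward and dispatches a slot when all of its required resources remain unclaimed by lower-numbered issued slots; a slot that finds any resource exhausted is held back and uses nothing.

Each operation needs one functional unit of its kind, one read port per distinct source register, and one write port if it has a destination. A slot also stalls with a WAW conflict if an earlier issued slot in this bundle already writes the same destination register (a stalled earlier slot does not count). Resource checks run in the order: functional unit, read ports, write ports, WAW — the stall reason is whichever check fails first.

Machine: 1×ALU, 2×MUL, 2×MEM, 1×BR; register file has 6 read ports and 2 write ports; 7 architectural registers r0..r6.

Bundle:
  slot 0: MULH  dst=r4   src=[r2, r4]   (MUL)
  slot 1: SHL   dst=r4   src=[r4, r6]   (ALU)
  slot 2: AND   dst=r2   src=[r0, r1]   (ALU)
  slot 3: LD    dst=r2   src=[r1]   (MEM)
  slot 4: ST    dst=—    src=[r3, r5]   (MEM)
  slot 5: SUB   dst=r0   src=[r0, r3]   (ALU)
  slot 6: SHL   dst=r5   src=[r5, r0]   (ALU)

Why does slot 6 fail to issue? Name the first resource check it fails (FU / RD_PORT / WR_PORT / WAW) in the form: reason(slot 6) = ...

reason(slot 6) = FU

#0 MUL src=r2,r4 dispatched  <A:1 Mu:1 Ld:2 B:1 rd:4 wr:1>
#1 ALU src=r4,r6 held:WAW  <A:1 Mu:1 Ld:2 B:1 rd:4 wr:1>
#2 ALU src=r0,r1 dispatched  <A:0 Mu:1 Ld:2 B:1 rd:2 wr:0>
#3 MEM src=r1 held:WR_PORT  <A:0 Mu:1 Ld:2 B:1 rd:2 wr:0>
#4 MEM src=r3,r5 dispatched  <A:0 Mu:1 Ld:1 B:1 rd:0 wr:0>
#5 ALU src=r0,r3 held:FU  <A:0 Mu:1 Ld:1 B:1 rd:0 wr:0>
#6 ALU src=r5,r0 held:FU  <A:0 Mu:1 Ld:1 B:1 rd:0 wr:0>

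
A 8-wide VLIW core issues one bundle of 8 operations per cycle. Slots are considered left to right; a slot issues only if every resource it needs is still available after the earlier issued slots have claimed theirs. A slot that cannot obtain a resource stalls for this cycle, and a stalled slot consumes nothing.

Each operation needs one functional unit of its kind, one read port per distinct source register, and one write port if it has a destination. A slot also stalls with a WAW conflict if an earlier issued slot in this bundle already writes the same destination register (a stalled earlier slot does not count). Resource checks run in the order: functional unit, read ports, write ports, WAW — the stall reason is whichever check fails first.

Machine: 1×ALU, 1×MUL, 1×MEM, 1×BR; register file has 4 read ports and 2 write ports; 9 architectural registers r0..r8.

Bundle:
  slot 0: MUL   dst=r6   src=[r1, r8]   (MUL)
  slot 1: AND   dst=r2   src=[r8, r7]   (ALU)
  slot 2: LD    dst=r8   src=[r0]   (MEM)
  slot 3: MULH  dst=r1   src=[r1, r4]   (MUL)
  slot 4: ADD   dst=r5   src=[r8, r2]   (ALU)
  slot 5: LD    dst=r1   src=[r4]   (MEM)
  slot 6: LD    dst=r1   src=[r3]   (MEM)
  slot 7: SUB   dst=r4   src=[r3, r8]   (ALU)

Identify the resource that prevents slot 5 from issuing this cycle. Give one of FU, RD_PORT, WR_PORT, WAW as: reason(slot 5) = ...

reason(slot 5) = RD_PORT

slot 0 (MUL): ISSUE — free A1,Mu0,Ld1,B1 rp2 wp1
slot 1 (ALU): ISSUE — free A0,Mu0,Ld1,B1 rp0 wp0
slot 2 (MEM): stall RD_PORT — free A0,Mu0,Ld1,B1 rp0 wp0
slot 3 (MUL): stall FU — free A0,Mu0,Ld1,B1 rp0 wp0
slot 4 (ALU): stall FU — free A0,Mu0,Ld1,B1 rp0 wp0
slot 5 (MEM): stall RD_PORT — free A0,Mu0,Ld1,B1 rp0 wp0
slot 6 (MEM): stall RD_PORT — free A0,Mu0,Ld1,B1 rp0 wp0
slot 7 (ALU): stall FU — free A0,Mu0,Ld1,B1 rp0 wp0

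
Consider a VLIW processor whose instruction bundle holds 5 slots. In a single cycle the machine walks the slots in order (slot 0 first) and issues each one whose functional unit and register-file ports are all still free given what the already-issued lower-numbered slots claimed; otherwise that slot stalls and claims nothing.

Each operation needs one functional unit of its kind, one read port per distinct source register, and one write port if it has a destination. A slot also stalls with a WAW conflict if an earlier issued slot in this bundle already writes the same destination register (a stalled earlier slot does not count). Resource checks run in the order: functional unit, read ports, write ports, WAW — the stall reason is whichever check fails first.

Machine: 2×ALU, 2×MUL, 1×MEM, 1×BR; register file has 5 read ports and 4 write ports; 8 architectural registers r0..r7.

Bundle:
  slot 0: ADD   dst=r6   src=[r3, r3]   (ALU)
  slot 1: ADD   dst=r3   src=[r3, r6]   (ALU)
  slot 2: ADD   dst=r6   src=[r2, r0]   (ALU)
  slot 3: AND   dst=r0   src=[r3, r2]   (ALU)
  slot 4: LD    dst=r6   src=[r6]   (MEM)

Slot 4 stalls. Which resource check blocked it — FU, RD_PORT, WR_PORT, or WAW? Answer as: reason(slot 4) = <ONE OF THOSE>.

(0) want 1×ALU +1rd +1wr — yes → AL1|MU2|ME1|BR1|rd4|wr3
(1) want 1×ALU +2rd +1wr — yes → AL0|MU2|ME1|BR1|rd2|wr2
(2) want 1×ALU +2rd +1wr — FU → AL0|MU2|ME1|BR1|rd2|wr2
(3) want 1×ALU +2rd +1wr — FU → AL0|MU2|ME1|BR1|rd2|wr2
(4) want 1×MEM +1rd +1wr — WAW → AL0|MU2|ME1|BR1|rd2|wr2

reason(slot 4) = WAW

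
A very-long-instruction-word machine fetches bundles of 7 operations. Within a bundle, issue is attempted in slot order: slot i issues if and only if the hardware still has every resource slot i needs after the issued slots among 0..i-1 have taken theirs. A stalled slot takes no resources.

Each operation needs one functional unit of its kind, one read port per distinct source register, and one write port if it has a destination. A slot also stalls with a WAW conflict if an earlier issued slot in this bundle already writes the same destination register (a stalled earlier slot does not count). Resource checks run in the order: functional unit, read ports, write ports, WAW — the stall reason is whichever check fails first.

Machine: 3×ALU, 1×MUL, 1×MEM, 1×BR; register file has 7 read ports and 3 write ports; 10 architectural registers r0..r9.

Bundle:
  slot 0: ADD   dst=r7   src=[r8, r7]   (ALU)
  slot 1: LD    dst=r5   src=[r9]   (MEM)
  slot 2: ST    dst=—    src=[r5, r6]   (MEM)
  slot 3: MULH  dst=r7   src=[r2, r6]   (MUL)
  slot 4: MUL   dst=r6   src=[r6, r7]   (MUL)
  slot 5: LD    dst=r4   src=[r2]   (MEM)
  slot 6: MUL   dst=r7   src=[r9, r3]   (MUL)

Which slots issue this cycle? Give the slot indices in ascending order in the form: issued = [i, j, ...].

issued = [0, 1, 4]

(0) want 1×ALU +2rd +1wr — yes → AL2|MU1|ME1|BR1|rd5|wr2
(1) want 1×MEM +1rd +1wr — yes → AL2|MU1|ME0|BR1|rd4|wr1
(2) want 1×MEM +2rd +0wr — FU → AL2|MU1|ME0|BR1|rd4|wr1
(3) want 1×MUL +2rd +1wr — WAW → AL2|MU1|ME0|BR1|rd4|wr1
(4) want 1×MUL +2rd +1wr — yes → AL2|MU0|ME0|BR1|rd2|wr0
(5) want 1×MEM +1rd +1wr — FU → AL2|MU0|ME0|BR1|rd2|wr0
(6) want 1×MUL +2rd +1wr — FU → AL2|MU0|ME0|BR1|rd2|wr0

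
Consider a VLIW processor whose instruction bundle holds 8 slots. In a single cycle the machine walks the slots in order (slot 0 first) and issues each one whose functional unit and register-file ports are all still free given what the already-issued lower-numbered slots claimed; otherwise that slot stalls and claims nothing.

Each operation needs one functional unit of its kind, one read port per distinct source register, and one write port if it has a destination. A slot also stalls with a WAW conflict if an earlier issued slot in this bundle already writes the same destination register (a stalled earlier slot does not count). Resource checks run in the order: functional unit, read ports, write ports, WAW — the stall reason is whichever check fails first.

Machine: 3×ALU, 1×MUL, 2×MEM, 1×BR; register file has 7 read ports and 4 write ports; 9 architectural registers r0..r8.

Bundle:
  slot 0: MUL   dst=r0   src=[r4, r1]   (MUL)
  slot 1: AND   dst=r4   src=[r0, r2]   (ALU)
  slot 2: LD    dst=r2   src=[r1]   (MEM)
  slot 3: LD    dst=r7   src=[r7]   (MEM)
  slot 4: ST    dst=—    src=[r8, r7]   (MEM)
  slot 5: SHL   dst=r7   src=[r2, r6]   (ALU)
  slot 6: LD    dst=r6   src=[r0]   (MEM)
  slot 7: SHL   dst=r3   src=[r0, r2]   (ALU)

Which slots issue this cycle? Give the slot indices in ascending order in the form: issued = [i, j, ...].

(0) want 1×MUL +2rd +1wr — yes → AL3|MU0|ME2|BR1|rd5|wr3
(1) want 1×ALU +2rd +1wr — yes → AL2|MU0|ME2|BR1|rd3|wr2
(2) want 1×MEM +1rd +1wr — yes → AL2|MU0|ME1|BR1|rd2|wr1
(3) want 1×MEM +1rd +1wr — yes → AL2|MU0|ME0|BR1|rd1|wr0
(4) want 1×MEM +2rd +0wr — FU → AL2|MU0|ME0|BR1|rd1|wr0
(5) want 1×ALU +2rd +1wr — RD_PORT → AL2|MU0|ME0|BR1|rd1|wr0
(6) want 1×MEM +1rd +1wr — FU → AL2|MU0|ME0|BR1|rd1|wr0
(7) want 1×ALU +2rd +1wr — RD_PORT → AL2|MU0|ME0|BR1|rd1|wr0

issued = [0, 1, 2, 3]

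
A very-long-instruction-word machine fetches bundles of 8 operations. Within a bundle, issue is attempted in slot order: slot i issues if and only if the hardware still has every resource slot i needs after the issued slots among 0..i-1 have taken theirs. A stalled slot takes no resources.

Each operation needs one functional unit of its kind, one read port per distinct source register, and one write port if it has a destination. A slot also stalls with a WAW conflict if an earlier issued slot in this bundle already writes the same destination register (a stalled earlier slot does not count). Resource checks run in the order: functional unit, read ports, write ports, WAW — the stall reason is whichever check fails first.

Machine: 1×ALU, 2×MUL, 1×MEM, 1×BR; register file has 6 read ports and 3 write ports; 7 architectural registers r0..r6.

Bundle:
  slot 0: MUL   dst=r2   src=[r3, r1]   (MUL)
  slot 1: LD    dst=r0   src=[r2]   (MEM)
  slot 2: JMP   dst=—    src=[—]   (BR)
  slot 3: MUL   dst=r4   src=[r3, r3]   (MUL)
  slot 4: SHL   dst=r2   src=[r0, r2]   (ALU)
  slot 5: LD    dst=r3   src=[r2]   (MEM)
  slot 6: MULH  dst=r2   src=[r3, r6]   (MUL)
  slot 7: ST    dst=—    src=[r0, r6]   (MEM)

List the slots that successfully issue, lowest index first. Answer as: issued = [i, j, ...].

[0] MUL needs rd=2 wr=1: ok; after: ALU=1 MUL=1 MEM=1 BR=1, R=4, W=2
[1] MEM needs rd=1 wr=1: ok; after: ALU=1 MUL=1 MEM=0 BR=1, R=3, W=1
[2] BR needs rd=0 wr=0: ok; after: ALU=1 MUL=1 MEM=0 BR=0, R=3, W=1
[3] MUL needs rd=1 wr=1: ok; after: ALU=1 MUL=0 MEM=0 BR=0, R=2, W=0
[4] ALU needs rd=2 wr=1: WR_PORT; after: ALU=1 MUL=0 MEM=0 BR=0, R=2, W=0
[5] MEM needs rd=1 wr=1: FU; after: ALU=1 MUL=0 MEM=0 BR=0, R=2, W=0
[6] MUL needs rd=2 wr=1: FU; after: ALU=1 MUL=0 MEM=0 BR=0, R=2, W=0
[7] MEM needs rd=2 wr=0: FU; after: ALU=1 MUL=0 MEM=0 BR=0, R=2, W=0

issued = [0, 1, 2, 3]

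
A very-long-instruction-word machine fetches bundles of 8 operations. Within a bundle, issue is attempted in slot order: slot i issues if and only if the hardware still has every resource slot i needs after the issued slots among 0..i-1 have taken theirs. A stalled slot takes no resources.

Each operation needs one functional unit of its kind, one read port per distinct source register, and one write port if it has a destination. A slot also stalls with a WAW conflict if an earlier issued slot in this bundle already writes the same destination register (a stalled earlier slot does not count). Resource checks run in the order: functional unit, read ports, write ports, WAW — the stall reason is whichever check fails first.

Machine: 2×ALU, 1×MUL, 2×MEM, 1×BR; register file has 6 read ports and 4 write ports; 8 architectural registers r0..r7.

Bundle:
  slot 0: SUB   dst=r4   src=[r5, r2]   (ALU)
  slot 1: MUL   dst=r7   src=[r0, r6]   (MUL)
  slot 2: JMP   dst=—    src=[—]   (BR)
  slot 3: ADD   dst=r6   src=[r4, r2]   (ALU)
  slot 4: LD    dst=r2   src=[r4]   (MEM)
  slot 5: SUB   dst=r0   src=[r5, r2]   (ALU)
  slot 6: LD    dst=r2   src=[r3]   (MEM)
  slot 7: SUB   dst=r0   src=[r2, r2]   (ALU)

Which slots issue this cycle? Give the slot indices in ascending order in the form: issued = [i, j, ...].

  0. ALU→r4 ⇒ go  {1A/1Mu/2Ld/1B | 4r 3w}
  1. MUL→r7 ⇒ go  {1A/0Mu/2Ld/1B | 2r 2w}
  2. BR ⇒ go  {1A/0Mu/2Ld/0B | 2r 2w}
  3. ALU→r6 ⇒ go  {0A/0Mu/2Ld/0B | 0r 1w}
  4. MEM→r2 ⇒ no(RD_PORT)  {0A/0Mu/2Ld/0B | 0r 1w}
  5. ALU→r0 ⇒ no(FU)  {0A/0Mu/2Ld/0B | 0r 1w}
  6. MEM→r2 ⇒ no(RD_PORT)  {0A/0Mu/2Ld/0B | 0r 1w}
  7. ALU→r0 ⇒ no(FU)  {0A/0Mu/2Ld/0B | 0r 1w}

issued = [0, 1, 2, 3]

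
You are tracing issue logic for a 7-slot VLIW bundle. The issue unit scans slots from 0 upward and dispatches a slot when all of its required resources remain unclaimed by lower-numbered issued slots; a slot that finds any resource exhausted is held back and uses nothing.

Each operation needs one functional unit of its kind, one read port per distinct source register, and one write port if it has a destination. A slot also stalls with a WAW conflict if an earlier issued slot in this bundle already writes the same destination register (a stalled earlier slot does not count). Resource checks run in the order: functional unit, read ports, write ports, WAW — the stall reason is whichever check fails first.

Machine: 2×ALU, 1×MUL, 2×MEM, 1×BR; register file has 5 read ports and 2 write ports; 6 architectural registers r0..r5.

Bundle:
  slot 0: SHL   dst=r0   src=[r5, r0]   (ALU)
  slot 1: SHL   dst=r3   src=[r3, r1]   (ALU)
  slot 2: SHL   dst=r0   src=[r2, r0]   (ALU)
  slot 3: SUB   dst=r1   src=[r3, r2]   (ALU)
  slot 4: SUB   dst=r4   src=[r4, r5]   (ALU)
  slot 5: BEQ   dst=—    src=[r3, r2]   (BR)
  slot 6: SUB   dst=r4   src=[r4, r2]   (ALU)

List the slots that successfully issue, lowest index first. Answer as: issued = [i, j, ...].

slot 0 (ALU): ISSUE — free A1,Mu1,Ld2,B1 rp3 wp1
slot 1 (ALU): ISSUE — free A0,Mu1,Ld2,B1 rp1 wp0
slot 2 (ALU): stall FU — free A0,Mu1,Ld2,B1 rp1 wp0
slot 3 (ALU): stall FU — free A0,Mu1,Ld2,B1 rp1 wp0
slot 4 (ALU): stall FU — free A0,Mu1,Ld2,B1 rp1 wp0
slot 5 (BR): stall RD_PORT — free A0,Mu1,Ld2,B1 rp1 wp0
slot 6 (ALU): stall FU — free A0,Mu1,Ld2,B1 rp1 wp0

issued = [0, 1]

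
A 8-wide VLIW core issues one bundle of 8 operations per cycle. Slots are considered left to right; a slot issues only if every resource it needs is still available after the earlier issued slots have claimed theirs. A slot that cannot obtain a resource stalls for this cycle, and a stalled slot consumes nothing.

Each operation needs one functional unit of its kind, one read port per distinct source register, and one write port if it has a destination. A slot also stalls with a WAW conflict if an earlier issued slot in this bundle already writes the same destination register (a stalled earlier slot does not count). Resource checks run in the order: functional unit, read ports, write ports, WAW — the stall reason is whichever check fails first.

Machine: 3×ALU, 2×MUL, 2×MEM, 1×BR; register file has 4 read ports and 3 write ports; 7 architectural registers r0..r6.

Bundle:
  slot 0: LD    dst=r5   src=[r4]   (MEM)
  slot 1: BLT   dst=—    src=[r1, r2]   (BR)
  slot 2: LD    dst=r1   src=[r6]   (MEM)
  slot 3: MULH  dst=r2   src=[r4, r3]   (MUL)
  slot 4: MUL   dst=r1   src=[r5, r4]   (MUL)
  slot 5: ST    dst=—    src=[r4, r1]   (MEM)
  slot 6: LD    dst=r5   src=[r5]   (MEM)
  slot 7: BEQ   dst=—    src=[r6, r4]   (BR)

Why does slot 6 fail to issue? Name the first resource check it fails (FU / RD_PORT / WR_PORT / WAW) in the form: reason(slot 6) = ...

#0 MEM src=r4 dispatched  <A:3 Mu:2 Ld:1 B:1 rd:3 wr:2>
#1 BR src=r1,r2 dispatched  <A:3 Mu:2 Ld:1 B:0 rd:1 wr:2>
#2 MEM src=r6 dispatched  <A:3 Mu:2 Ld:0 B:0 rd:0 wr:1>
#3 MUL src=r4,r3 held:RD_PORT  <A:3 Mu:2 Ld:0 B:0 rd:0 wr:1>
#4 MUL src=r5,r4 held:RD_PORT  <A:3 Mu:2 Ld:0 B:0 rd:0 wr:1>
#5 MEM src=r4,r1 held:FU  <A:3 Mu:2 Ld:0 B:0 rd:0 wr:1>
#6 MEM src=r5 held:FU  <A:3 Mu:2 Ld:0 B:0 rd:0 wr:1>
#7 BR src=r6,r4 held:FU  <A:3 Mu:2 Ld:0 B:0 rd:0 wr:1>

reason(slot 6) = FU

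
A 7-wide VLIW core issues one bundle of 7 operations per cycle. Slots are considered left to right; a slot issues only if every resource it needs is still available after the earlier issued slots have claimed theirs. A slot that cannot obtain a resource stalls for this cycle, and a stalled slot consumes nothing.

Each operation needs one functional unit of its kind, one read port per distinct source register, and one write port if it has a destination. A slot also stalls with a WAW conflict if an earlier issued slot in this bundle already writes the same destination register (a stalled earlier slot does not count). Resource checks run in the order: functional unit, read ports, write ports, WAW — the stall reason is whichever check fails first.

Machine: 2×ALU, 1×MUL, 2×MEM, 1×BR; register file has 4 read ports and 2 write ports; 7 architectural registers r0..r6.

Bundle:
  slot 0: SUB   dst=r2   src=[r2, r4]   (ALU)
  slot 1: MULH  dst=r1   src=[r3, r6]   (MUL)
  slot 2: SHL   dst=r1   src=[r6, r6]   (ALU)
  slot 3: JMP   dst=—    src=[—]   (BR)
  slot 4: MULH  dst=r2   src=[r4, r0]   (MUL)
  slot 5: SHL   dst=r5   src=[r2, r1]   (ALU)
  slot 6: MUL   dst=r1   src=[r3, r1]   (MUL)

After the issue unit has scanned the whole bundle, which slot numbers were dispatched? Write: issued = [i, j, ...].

issued = [0, 1, 3]

#0 ALU src=r2,r4 dispatched  <A:1 Mu:1 Ld:2 B:1 rd:2 wr:1>
#1 MUL src=r3,r6 dispatched  <A:1 Mu:0 Ld:2 B:1 rd:0 wr:0>
#2 ALU src=r6,r6 held:RD_PORT  <A:1 Mu:0 Ld:2 B:1 rd:0 wr:0>
#3 BR src=- dispatched  <A:1 Mu:0 Ld:2 B:0 rd:0 wr:0>
#4 MUL src=r4,r0 held:FU  <A:1 Mu:0 Ld:2 B:0 rd:0 wr:0>
#5 ALU src=r2,r1 held:RD_PORT  <A:1 Mu:0 Ld:2 B:0 rd:0 wr:0>
#6 MUL src=r3,r1 held:FU  <A:1 Mu:0 Ld:2 B:0 rd:0 wr:0>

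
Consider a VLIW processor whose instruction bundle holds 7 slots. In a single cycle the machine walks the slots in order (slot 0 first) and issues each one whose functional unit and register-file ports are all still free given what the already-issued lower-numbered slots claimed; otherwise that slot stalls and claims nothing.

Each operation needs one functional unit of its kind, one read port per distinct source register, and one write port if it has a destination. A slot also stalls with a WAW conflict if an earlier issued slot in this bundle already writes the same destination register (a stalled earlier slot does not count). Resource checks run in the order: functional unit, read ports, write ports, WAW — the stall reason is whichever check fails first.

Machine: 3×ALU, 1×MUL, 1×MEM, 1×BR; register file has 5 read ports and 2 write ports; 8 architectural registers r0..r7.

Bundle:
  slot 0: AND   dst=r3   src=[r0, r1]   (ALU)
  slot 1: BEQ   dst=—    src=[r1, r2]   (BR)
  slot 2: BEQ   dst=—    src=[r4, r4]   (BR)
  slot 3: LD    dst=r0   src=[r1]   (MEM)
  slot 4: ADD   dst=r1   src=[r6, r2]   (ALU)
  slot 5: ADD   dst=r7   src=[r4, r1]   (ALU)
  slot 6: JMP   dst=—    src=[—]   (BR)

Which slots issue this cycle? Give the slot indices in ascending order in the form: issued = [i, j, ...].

issued = [0, 1, 3]

[0] ALU needs rd=2 wr=1: ok; after: ALU=2 MUL=1 MEM=1 BR=1, R=3, W=1
[1] BR needs rd=2 wr=0: ok; after: ALU=2 MUL=1 MEM=1 BR=0, R=1, W=1
[2] BR needs rd=1 wr=0: FU; after: ALU=2 MUL=1 MEM=1 BR=0, R=1, W=1
[3] MEM needs rd=1 wr=1: ok; after: ALU=2 MUL=1 MEM=0 BR=0, R=0, W=0
[4] ALU needs rd=2 wr=1: RD_PORT; after: ALU=2 MUL=1 MEM=0 BR=0, R=0, W=0
[5] ALU needs rd=2 wr=1: RD_PORT; after: ALU=2 MUL=1 MEM=0 BR=0, R=0, W=0
[6] BR needs rd=0 wr=0: FU; after: ALU=2 MUL=1 MEM=0 BR=0, R=0, W=0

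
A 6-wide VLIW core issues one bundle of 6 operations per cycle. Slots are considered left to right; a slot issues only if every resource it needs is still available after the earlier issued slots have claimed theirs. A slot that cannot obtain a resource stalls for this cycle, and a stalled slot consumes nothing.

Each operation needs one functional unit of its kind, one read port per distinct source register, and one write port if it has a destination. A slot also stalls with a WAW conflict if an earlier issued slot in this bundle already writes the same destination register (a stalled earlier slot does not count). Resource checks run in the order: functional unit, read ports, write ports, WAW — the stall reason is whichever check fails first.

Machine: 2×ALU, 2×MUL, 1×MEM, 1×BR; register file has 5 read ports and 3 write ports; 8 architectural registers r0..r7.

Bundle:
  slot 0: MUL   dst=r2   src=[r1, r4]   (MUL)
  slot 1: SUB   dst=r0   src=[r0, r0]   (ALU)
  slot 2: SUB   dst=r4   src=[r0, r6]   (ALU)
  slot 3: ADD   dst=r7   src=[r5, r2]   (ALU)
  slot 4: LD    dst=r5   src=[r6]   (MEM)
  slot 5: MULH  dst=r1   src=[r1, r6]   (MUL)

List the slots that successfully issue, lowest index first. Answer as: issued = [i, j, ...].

  0. MUL→r2 ⇒ go  {2A/1Mu/1Ld/1B | 3r 2w}
  1. ALU→r0 ⇒ go  {1A/1Mu/1Ld/1B | 2r 1w}
  2. ALU→r4 ⇒ go  {0A/1Mu/1Ld/1B | 0r 0w}
  3. ALU→r7 ⇒ no(FU)  {0A/1Mu/1Ld/1B | 0r 0w}
  4. MEM→r5 ⇒ no(RD_PORT)  {0A/1Mu/1Ld/1B | 0r 0w}
  5. MUL→r1 ⇒ no(RD_PORT)  {0A/1Mu/1Ld/1B | 0r 0w}

issued = [0, 1, 2]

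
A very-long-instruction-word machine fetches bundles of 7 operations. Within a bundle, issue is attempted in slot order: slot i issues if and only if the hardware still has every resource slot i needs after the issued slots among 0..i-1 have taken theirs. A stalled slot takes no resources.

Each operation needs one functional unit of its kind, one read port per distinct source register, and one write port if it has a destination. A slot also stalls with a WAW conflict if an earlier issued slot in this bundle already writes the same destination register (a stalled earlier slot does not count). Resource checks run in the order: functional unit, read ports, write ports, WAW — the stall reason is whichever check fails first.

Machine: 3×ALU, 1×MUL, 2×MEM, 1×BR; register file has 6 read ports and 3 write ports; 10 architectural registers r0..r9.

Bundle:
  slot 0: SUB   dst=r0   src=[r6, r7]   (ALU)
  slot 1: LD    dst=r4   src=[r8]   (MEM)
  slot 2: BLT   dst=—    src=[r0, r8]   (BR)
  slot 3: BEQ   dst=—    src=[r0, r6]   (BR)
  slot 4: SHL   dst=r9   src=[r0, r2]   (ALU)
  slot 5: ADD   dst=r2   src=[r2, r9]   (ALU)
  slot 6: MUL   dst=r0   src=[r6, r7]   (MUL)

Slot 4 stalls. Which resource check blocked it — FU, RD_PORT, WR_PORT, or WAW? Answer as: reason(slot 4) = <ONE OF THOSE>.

(0) want 1×ALU +2rd +1wr — yes → AL2|MU1|ME2|BR1|rd4|wr2
(1) want 1×MEM +1rd +1wr — yes → AL2|MU1|ME1|BR1|rd3|wr1
(2) want 1×BR +2rd +0wr — yes → AL2|MU1|ME1|BR0|rd1|wr1
(3) want 1×BR +2rd +0wr — FU → AL2|MU1|ME1|BR0|rd1|wr1
(4) want 1×ALU +2rd +1wr — RD_PORT → AL2|MU1|ME1|BR0|rd1|wr1
(5) want 1×ALU +2rd +1wr — RD_PORT → AL2|MU1|ME1|BR0|rd1|wr1
(6) want 1×MUL +2rd +1wr — RD_PORT → AL2|MU1|ME1|BR0|rd1|wr1

reason(slot 4) = RD_PORT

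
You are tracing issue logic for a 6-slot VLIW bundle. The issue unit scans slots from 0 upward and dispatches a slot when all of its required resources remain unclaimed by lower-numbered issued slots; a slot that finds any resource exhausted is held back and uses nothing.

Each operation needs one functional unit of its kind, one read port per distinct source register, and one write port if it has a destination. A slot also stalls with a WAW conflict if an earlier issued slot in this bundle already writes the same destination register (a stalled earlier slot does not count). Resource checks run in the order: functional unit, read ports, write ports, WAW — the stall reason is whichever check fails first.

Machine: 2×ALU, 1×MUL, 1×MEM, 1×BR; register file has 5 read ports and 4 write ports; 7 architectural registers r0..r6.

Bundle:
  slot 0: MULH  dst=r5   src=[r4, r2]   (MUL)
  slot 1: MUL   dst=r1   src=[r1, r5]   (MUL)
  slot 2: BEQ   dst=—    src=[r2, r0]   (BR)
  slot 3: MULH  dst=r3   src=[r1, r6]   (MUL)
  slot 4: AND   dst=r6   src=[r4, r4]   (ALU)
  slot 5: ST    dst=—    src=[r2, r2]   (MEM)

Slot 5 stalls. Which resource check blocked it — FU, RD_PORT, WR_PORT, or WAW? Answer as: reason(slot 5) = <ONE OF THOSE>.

(0) want 1×MUL +2rd +1wr — yes → AL2|MU0|ME1|BR1|rd3|wr3
(1) want 1×MUL +2rd +1wr — FU → AL2|MU0|ME1|BR1|rd3|wr3
(2) want 1×BR +2rd +0wr — yes → AL2|MU0|ME1|BR0|rd1|wr3
(3) want 1×MUL +2rd +1wr — FU → AL2|MU0|ME1|BR0|rd1|wr3
(4) want 1×ALU +1rd +1wr — yes → AL1|MU0|ME1|BR0|rd0|wr2
(5) want 1×MEM +1rd +0wr — RD_PORT → AL1|MU0|ME1|BR0|rd0|wr2

reason(slot 5) = RD_PORT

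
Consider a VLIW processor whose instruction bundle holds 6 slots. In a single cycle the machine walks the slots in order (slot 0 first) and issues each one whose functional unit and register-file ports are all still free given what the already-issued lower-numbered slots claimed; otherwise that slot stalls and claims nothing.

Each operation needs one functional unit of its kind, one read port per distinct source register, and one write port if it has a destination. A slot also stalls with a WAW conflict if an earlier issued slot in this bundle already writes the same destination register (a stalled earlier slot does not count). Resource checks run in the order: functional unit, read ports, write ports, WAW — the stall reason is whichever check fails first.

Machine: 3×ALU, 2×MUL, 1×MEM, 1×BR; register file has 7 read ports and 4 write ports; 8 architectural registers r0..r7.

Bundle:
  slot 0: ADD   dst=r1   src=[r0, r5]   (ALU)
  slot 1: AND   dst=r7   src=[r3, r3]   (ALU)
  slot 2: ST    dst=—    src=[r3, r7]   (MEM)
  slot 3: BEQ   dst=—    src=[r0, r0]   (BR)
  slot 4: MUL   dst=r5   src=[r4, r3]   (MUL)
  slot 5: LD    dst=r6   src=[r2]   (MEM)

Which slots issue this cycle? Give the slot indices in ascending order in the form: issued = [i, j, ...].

#0 ALU src=r0,r5 dispatched  <A:2 Mu:2 Ld:1 B:1 rd:5 wr:3>
#1 ALU src=r3,r3 dispatched  <A:1 Mu:2 Ld:1 B:1 rd:4 wr:2>
#2 MEM src=r3,r7 dispatched  <A:1 Mu:2 Ld:0 B:1 rd:2 wr:2>
#3 BR src=r0,r0 dispatched  <A:1 Mu:2 Ld:0 B:0 rd:1 wr:2>
#4 MUL src=r4,r3 held:RD_PORT  <A:1 Mu:2 Ld:0 B:0 rd:1 wr:2>
#5 MEM src=r2 held:FU  <A:1 Mu:2 Ld:0 B:0 rd:1 wr:2>

issued = [0, 1, 2, 3]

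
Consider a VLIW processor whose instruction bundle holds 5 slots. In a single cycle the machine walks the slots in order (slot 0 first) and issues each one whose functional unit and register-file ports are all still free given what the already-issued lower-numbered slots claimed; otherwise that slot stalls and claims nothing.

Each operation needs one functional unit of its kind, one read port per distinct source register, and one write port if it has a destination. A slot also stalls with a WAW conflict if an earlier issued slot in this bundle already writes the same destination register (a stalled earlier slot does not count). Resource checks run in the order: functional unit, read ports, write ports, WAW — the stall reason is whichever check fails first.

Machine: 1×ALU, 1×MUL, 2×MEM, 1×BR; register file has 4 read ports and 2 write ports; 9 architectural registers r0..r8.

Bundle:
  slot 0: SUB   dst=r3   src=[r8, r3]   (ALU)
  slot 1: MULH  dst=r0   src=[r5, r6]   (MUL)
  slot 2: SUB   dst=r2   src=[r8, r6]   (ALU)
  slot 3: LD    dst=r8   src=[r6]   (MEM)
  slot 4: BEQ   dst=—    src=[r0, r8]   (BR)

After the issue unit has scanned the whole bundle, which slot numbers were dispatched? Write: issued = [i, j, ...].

issued = [0, 1]

#0 ALU src=r8,r3 dispatched  <A:0 Mu:1 Ld:2 B:1 rd:2 wr:1>
#1 MUL src=r5,r6 dispatched  <A:0 Mu:0 Ld:2 B:1 rd:0 wr:0>
#2 ALU src=r8,r6 held:FU  <A:0 Mu:0 Ld:2 B:1 rd:0 wr:0>
#3 MEM src=r6 held:RD_PORT  <A:0 Mu:0 Ld:2 B:1 rd:0 wr:0>
#4 BR src=r0,r8 held:RD_PORT  <A:0 Mu:0 Ld:2 B:1 rd:0 wr:0>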